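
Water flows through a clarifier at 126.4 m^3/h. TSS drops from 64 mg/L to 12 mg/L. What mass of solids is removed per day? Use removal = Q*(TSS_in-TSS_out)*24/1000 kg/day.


Concentration drop: TSS_in - TSS_out = 64 - 12 = 52 mg/L
Hourly solids removed = Q * dTSS = 126.4 m^3/h * 52 mg/L = 6572.8 g/h  (m^3/h * mg/L = g/h)
Daily solids removed = 6572.8 * 24 = 157747.2 g/day
Convert g to kg: 157747.2 / 1000 = 157.7472 kg/day

157.7472 kg/day


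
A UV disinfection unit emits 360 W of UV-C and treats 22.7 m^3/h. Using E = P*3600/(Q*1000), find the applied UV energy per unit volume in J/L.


Energy delivered per hour = 360 W * 3600 s = 1296000 J/h
Volume treated per hour = 22.7 m^3/h * 1000 = 22700 L/h
dose = 1296000 / 22700 = 57.0925 J/L

57.0925 J/L


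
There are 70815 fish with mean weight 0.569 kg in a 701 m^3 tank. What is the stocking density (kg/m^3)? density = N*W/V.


Total biomass = 70815 fish * 0.569 kg = 40293.735 kg
Density = total biomass / volume = 40293.735 / 701 = 57.4804 kg/m^3

57.4804 kg/m^3


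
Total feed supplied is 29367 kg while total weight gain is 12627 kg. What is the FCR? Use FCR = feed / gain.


FCR = feed consumed / weight gained
FCR = 29367 kg / 12627 kg = 2.32573

2.32573


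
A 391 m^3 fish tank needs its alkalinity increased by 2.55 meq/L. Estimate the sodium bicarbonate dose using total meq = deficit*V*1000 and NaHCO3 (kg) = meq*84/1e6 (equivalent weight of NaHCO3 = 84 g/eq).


Tank volume in L = 391 m^3 * 1000 = 391000 L
Total meq required = 2.55 meq/L * 391000 L = 997050 meq
NaHCO3 mass = 997050 meq * 84 mg/meq / 1e6 = 83.7522 kg

83.7522 kg


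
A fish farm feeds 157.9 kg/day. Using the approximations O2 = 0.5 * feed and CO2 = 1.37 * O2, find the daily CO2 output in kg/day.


O2 = 157.9 * 0.5 = 78.95
CO2 = 78.95 * 1.37 = 108.1615

108.1615 kg/day


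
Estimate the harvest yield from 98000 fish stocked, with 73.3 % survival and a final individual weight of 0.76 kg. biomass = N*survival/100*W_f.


Survivors = 98000 * 73.3/100 = 71834 fish
Harvest biomass = survivors * W_f = 71834 * 0.76 = 54593.84 kg

54593.84 kg


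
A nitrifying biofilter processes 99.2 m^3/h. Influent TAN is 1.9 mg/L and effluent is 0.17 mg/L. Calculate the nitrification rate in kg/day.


Concentration drop: TAN_in - TAN_out = 1.9 - 0.17 = 1.73 mg/L
Hourly TAN removed = Q * dTAN = 99.2 m^3/h * 1.73 mg/L = 171.616 g/h  (m^3/h * mg/L = g/h)
Daily TAN removed = 171.616 * 24 = 4118.784 g/day
Convert to kg/day: 4118.784 / 1000 = 4.118784 kg/day

4.118784 kg/day


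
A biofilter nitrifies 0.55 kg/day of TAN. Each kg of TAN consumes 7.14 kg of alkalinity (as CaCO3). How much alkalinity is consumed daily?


Alkalinity factor: 7.14 kg CaCO3 consumed per kg TAN nitrified
alk = 0.55 kg TAN * 7.14 = 3.927 kg CaCO3/day

3.927 kg CaCO3/day


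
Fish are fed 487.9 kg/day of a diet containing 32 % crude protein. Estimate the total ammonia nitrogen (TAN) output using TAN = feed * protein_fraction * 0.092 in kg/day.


Protein in feed = 487.9 * 32/100 = 156.128 kg/day
TAN = protein * 0.092 = 156.128 * 0.092 = 14.363776 kg/day

14.363776 kg/day


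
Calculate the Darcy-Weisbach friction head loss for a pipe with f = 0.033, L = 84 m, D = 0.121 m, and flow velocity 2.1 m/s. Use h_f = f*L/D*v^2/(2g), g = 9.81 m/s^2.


v^2 = 2.1^2 = 4.41 m^2/s^2
L/D = 84/0.121 = 694.21488
h_f = f*(L/D)*v^2/(2g) = 0.033 * 694.21488 * 4.41 / 19.62 = 5.14929 m

5.14929 m


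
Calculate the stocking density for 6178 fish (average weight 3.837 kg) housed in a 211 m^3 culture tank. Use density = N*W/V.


Total biomass = 6178 fish * 3.837 kg = 23704.986 kg
Density = total biomass / volume = 23704.986 / 211 = 112.346 kg/m^3

112.346 kg/m^3


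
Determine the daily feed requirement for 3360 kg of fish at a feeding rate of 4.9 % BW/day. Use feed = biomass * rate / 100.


Feeding rate fraction = 4.9% / 100 = 0.049
Daily feed = 3360 kg * 0.049 = 164.64 kg/day

164.64 kg/day


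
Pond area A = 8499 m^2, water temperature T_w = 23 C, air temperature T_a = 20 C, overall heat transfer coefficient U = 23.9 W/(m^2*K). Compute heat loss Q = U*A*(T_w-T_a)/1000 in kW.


Temperature difference dT = 23 - 20 = 3 K
Heat loss (W) = U * A * dT = 23.9 * 8499 * 3 = 609378.3 W
Convert to kW: 609378.3 / 1000 = 609.3783 kW

609.3783 kW


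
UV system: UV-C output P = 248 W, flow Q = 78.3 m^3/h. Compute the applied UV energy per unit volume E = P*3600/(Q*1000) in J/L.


Energy delivered per hour = 248 W * 3600 s = 892800 J/h
Volume treated per hour = 78.3 m^3/h * 1000 = 78300 L/h
dose = 892800 / 78300 = 11.4023 J/L

11.4023 J/L


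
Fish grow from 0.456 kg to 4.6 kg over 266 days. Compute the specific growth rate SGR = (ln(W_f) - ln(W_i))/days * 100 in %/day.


ln(W_f) = ln(4.6) = 1.5260563
ln(W_i) = ln(0.456) = -0.78526247
ln(W_f) - ln(W_i) = 1.5260563 - -0.78526247 = 2.3113188
SGR = 2.3113188 / 266 * 100 = 0.868917 %/day

0.868917 %/day


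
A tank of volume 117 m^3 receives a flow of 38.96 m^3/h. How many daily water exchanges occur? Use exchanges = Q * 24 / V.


Daily flow volume = 38.96 m^3/h * 24 h = 935.04 m^3/day
Exchanges = daily flow / tank volume = 935.04 / 117 = 7.99179 exchanges/day

7.99179 exchanges/day


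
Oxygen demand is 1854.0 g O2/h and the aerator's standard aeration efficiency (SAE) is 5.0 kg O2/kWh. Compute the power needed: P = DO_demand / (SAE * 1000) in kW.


SAE in g O2/kWh = 5.0 * 1000 = 5000 g/kWh
P = DO_demand / SAE_g = 1854.0 / 5000 = 0.3708 kW

0.3708 kW


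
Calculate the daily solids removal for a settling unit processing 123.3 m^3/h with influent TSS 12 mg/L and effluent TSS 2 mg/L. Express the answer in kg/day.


Concentration drop: TSS_in - TSS_out = 12 - 2 = 10 mg/L
Hourly solids removed = Q * dTSS = 123.3 m^3/h * 10 mg/L = 1233 g/h  (m^3/h * mg/L = g/h)
Daily solids removed = 1233 * 24 = 29592 g/day
Convert g to kg: 29592 / 1000 = 29.592 kg/day

29.592 kg/day


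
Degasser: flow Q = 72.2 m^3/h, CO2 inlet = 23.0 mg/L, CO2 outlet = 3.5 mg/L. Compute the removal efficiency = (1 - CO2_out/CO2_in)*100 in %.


CO2_out / CO2_in = 3.5 / 23.0 = 0.15217391
Fraction remaining = 0.15217391
efficiency = (1 - 0.15217391) * 100 = 84.7826 %

84.7826 %


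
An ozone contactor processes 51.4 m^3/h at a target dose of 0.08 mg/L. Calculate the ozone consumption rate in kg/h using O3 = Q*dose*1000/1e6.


O3 demand (mg/h) = Q * dose * 1000 = 51.4 * 0.08 * 1000 = 4112 mg/h
Convert mg to kg: 4112 / 1e6 = 0.004112 kg/h

0.004112 kg/h


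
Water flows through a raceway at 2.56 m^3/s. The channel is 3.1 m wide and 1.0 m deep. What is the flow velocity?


Cross-sectional area = W * d = 3.1 * 1.0 = 3.1 m^2
Velocity = Q / A = 2.56 / 3.1 = 0.825806 m/s

0.825806 m/s


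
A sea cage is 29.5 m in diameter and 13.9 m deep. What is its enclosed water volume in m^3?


r = d/2 = 29.5/2 = 14.75 m
Base area = pi*r^2 = pi*14.75^2 = 683.49275 m^2
Volume = 683.49275 * 13.9 = 9500.55 m^3

9500.55 m^3


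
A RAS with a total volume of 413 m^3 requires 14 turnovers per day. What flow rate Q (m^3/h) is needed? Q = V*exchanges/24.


Daily recirculation volume = 413 m^3 * 14 = 5782 m^3/day
Flow rate Q = daily volume / 24 h = 5782 / 24 = 240.917 m^3/h

240.917 m^3/h


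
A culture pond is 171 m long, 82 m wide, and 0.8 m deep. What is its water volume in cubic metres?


Base area = L * W = 171 * 82 = 14022 m^2
Volume = area * depth = 14022 * 0.8 = 11217.6 m^3

11217.6 m^3


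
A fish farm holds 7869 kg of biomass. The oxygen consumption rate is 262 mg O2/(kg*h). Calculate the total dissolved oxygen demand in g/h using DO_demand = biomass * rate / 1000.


Total O2 consumption (mg/h) = 7869 kg * 262 mg/(kg*h) = 2061678 mg/h
Convert to g/h: 2061678 / 1000 = 2061.678 g/h

2061.678 g/h


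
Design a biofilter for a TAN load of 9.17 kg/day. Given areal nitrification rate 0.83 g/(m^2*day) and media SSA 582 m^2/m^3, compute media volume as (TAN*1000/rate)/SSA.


A = 9.17*1000 / 0.83 = 11048.193 m^2
V = 11048.193 / 582 = 18.9831

18.9831 m^3


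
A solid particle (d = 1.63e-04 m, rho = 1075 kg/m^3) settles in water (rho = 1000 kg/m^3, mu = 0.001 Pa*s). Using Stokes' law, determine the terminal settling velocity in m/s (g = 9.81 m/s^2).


Density difference: rho_p - rho_f = 1075 - 1000 = 75 kg/m^3
d^2 = (1.63e-04)^2 = 2.6569e-08 m^2
Numerator = (rho_p - rho_f) * g * d^2 = 75 * 9.81 * 2.6569e-08 = 1.9548142e-05
Denominator = 18 * mu = 18 * 0.001 = 0.018
v_s = 1.9548142e-05 / 0.018 = 0.00108601 m/s
Check: Re = rho_f * v_s * d / mu = 1000 * 0.00108601 * 1.63e-04 / 0.001 = 0.177 < 1, so Stokes' law applies.

0.00108601 m/s


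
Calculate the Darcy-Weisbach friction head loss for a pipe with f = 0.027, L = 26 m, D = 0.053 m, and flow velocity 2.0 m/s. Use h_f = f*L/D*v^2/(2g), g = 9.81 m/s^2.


v^2 = 2.0^2 = 4 m^2/s^2
L/D = 26/0.053 = 490.56604
h_f = f*(L/D)*v^2/(2g) = 0.027 * 490.56604 * 4 / 19.62 = 2.70036 m

2.70036 m


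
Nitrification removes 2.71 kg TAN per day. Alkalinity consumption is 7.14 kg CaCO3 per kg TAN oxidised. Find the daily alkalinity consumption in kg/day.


Alkalinity factor: 7.14 kg CaCO3 consumed per kg TAN nitrified
alk = 2.71 kg TAN * 7.14 = 19.3494 kg CaCO3/day

19.3494 kg CaCO3/day


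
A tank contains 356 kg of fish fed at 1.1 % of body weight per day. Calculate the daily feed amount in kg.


Feeding rate fraction = 1.1% / 100 = 0.011
Daily feed = 356 kg * 0.011 = 3.916 kg/day

3.916 kg/day


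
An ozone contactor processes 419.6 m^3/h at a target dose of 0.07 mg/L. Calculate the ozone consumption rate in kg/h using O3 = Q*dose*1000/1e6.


O3 demand (mg/h) = Q * dose * 1000 = 419.6 * 0.07 * 1000 = 29372 mg/h
Convert mg to kg: 29372 / 1e6 = 0.029372 kg/h

0.029372 kg/h


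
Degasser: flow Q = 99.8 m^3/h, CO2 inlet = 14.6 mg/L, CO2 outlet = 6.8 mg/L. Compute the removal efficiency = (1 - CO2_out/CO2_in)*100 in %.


CO2_out / CO2_in = 6.8 / 14.6 = 0.46575342
Fraction remaining = 0.46575342
efficiency = (1 - 0.46575342) * 100 = 53.4247 %

53.4247 %


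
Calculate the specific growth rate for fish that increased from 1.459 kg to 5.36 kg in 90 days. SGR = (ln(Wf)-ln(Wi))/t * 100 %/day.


ln(W_f) = ln(5.36) = 1.678964
ln(W_i) = ln(1.459) = 0.37775127
ln(W_f) - ln(W_i) = 1.678964 - 0.37775127 = 1.3012127
SGR = 1.3012127 / 90 * 100 = 1.44579 %/day

1.44579 %/day


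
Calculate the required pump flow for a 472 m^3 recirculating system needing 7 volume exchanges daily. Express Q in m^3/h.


Daily recirculation volume = 472 m^3 * 7 = 3304 m^3/day
Flow rate Q = daily volume / 24 h = 3304 / 24 = 137.667 m^3/h

137.667 m^3/h


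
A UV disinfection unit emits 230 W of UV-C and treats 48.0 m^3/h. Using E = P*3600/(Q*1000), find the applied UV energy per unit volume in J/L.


Energy delivered per hour = 230 W * 3600 s = 828000 J/h
Volume treated per hour = 48.0 m^3/h * 1000 = 48000 L/h
dose = 828000 / 48000 = 17.25 J/L

17.25 J/L


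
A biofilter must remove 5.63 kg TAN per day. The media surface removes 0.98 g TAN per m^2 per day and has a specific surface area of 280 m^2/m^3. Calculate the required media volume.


A = 5.63*1000 / 0.98 = 5744.898 m^2
V = 5744.898 / 280 = 20.5175

20.5175 m^3


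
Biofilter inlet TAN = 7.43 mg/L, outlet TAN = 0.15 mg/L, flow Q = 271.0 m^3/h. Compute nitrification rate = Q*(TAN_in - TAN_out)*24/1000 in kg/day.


Concentration drop: TAN_in - TAN_out = 7.43 - 0.15 = 7.28 mg/L
Hourly TAN removed = Q * dTAN = 271.0 m^3/h * 7.28 mg/L = 1972.88 g/h  (m^3/h * mg/L = g/h)
Daily TAN removed = 1972.88 * 24 = 47349.12 g/day
Convert to kg/day: 47349.12 / 1000 = 47.34912 kg/day

47.34912 kg/day


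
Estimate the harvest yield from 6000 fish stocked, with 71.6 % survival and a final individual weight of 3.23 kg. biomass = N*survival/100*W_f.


Survivors = 6000 * 71.6/100 = 4296 fish
Harvest biomass = survivors * W_f = 4296 * 3.23 = 13876.08 kg

13876.08 kg


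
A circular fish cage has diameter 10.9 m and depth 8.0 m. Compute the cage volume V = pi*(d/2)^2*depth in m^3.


r = d/2 = 10.9/2 = 5.45 m
Base area = pi*r^2 = pi*5.45^2 = 93.313156 m^2
Volume = 93.313156 * 8.0 = 746.505 m^3

746.505 m^3


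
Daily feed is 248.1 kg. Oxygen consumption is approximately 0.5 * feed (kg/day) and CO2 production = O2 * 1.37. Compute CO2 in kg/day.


O2 = 248.1 * 0.5 = 124.05
CO2 = 124.05 * 1.37 = 169.9485

169.9485 kg/day


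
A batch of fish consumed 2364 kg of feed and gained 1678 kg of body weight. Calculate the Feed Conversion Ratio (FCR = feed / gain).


FCR = feed consumed / weight gained
FCR = 2364 kg / 1678 kg = 1.40882

1.40882


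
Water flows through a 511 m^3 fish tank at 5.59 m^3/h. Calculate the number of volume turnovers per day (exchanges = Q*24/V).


Daily flow volume = 5.59 m^3/h * 24 h = 134.16 m^3/day
Exchanges = daily flow / tank volume = 134.16 / 511 = 0.262544 exchanges/day

0.262544 exchanges/day


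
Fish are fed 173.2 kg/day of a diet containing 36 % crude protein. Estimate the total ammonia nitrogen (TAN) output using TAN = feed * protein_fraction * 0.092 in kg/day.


Protein in feed = 173.2 * 36/100 = 62.352 kg/day
TAN = protein * 0.092 = 62.352 * 0.092 = 5.736384 kg/day

5.736384 kg/day


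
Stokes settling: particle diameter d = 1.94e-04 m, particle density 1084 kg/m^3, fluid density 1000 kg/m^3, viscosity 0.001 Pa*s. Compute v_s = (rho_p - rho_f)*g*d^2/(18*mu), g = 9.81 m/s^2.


Density difference: rho_p - rho_f = 1084 - 1000 = 84 kg/m^3
d^2 = (1.94e-04)^2 = 3.7636e-08 m^2
Numerator = (rho_p - rho_f) * g * d^2 = 84 * 9.81 * 3.7636e-08 = 3.1013569e-05
Denominator = 18 * mu = 18 * 0.001 = 0.018
v_s = 3.1013569e-05 / 0.018 = 0.00172298 m/s
Check: Re = rho_f * v_s * d / mu = 1000 * 0.00172298 * 1.94e-04 / 0.001 = 0.334 < 1, so Stokes' law applies.

0.00172298 m/s


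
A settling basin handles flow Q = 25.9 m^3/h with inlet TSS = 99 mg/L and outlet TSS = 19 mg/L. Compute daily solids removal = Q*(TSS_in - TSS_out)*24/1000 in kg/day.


Concentration drop: TSS_in - TSS_out = 99 - 19 = 80 mg/L
Hourly solids removed = Q * dTSS = 25.9 m^3/h * 80 mg/L = 2072 g/h  (m^3/h * mg/L = g/h)
Daily solids removed = 2072 * 24 = 49728 g/day
Convert g to kg: 49728 / 1000 = 49.728 kg/day

49.728 kg/day


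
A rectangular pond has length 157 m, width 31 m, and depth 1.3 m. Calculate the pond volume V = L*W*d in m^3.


Base area = L * W = 157 * 31 = 4867 m^2
Volume = area * depth = 4867 * 1.3 = 6327.1 m^3

6327.1 m^3


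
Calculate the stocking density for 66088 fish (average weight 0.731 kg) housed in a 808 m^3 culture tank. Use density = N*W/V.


Total biomass = 66088 fish * 0.731 kg = 48310.328 kg
Density = total biomass / volume = 48310.328 / 808 = 59.79 kg/m^3

59.79 kg/m^3


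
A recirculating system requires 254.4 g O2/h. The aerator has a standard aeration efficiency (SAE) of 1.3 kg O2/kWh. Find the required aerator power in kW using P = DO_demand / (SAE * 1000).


SAE in g O2/kWh = 1.3 * 1000 = 1300 g/kWh
P = DO_demand / SAE_g = 254.4 / 1300 = 0.195692 kW

0.195692 kW


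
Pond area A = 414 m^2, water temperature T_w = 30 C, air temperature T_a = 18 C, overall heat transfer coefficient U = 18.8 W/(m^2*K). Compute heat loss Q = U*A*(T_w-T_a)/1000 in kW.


Temperature difference dT = 30 - 18 = 12 K
Heat loss (W) = U * A * dT = 18.8 * 414 * 12 = 93398.4 W
Convert to kW: 93398.4 / 1000 = 93.3984 kW

93.3984 kW


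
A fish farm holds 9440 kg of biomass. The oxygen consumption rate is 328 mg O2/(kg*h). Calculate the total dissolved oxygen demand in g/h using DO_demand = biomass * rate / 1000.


Total O2 consumption (mg/h) = 9440 kg * 328 mg/(kg*h) = 3096320 mg/h
Convert to g/h: 3096320 / 1000 = 3096.32 g/h

3096.32 g/h


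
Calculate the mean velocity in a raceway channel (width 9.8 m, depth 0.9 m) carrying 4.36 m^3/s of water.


Cross-sectional area = W * d = 9.8 * 0.9 = 8.82 m^2
Velocity = Q / A = 4.36 / 8.82 = 0.494331 m/s

0.494331 m/s


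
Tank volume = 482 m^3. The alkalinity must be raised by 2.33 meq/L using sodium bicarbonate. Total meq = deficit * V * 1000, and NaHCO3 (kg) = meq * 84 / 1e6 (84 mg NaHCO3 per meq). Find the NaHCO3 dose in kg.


Tank volume in L = 482 m^3 * 1000 = 482000 L
Total meq required = 2.33 meq/L * 482000 L = 1123060 meq
NaHCO3 mass = 1123060 meq * 84 mg/meq / 1e6 = 94.337 kg

94.337 kg


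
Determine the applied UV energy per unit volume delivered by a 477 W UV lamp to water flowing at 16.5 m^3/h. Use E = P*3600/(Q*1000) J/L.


Energy delivered per hour = 477 W * 3600 s = 1717200 J/h
Volume treated per hour = 16.5 m^3/h * 1000 = 16500 L/h
dose = 1717200 / 16500 = 104.073 J/L

104.073 J/L


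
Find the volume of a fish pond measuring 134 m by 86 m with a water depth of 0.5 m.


Base area = L * W = 134 * 86 = 11524 m^2
Volume = area * depth = 11524 * 0.5 = 5762 m^3

5762 m^3


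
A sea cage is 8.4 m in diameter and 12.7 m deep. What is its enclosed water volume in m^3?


r = d/2 = 8.4/2 = 4.2 m
Base area = pi*r^2 = pi*4.2^2 = 55.417694 m^2
Volume = 55.417694 * 12.7 = 703.805 m^3

703.805 m^3


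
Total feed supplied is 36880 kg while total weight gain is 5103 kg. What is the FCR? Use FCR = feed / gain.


FCR = feed consumed / weight gained
FCR = 36880 kg / 5103 kg = 7.22712

7.22712


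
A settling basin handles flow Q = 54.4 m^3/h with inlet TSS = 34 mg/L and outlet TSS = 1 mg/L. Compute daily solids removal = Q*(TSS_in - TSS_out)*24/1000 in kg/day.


Concentration drop: TSS_in - TSS_out = 34 - 1 = 33 mg/L
Hourly solids removed = Q * dTSS = 54.4 m^3/h * 33 mg/L = 1795.2 g/h  (m^3/h * mg/L = g/h)
Daily solids removed = 1795.2 * 24 = 43084.8 g/day
Convert g to kg: 43084.8 / 1000 = 43.0848 kg/day

43.0848 kg/day


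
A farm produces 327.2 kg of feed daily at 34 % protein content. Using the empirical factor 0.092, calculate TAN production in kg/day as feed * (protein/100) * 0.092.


Protein in feed = 327.2 * 34/100 = 111.248 kg/day
TAN = protein * 0.092 = 111.248 * 0.092 = 10.234816 kg/day

10.234816 kg/day


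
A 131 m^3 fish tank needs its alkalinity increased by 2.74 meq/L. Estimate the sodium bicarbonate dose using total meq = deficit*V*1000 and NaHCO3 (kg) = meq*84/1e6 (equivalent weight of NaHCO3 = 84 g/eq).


Tank volume in L = 131 m^3 * 1000 = 131000 L
Total meq required = 2.74 meq/L * 131000 L = 358940 meq
NaHCO3 mass = 358940 meq * 84 mg/meq / 1e6 = 30.151 kg

30.151 kg


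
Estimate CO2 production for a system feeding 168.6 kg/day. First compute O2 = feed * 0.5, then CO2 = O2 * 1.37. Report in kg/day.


O2 = 168.6 * 0.5 = 84.3
CO2 = 84.3 * 1.37 = 115.491

115.491 kg/day


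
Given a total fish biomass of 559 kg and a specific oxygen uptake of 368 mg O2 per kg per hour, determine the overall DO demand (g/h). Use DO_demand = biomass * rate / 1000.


Total O2 consumption (mg/h) = 559 kg * 368 mg/(kg*h) = 205712 mg/h
Convert to g/h: 205712 / 1000 = 205.712 g/h

205.712 g/h


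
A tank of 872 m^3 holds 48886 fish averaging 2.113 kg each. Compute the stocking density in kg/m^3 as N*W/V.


Total biomass = 48886 fish * 2.113 kg = 103296.118 kg
Density = total biomass / volume = 103296.118 / 872 = 118.459 kg/m^3

118.459 kg/m^3


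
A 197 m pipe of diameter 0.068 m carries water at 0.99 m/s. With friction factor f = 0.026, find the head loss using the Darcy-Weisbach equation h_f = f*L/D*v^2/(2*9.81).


v^2 = 0.99^2 = 0.9801 m^2/s^2
L/D = 197/0.068 = 2897.0588
h_f = f*(L/D)*v^2/(2g) = 0.026 * 2897.0588 * 0.9801 / 19.62 = 3.76272 m

3.76272 m


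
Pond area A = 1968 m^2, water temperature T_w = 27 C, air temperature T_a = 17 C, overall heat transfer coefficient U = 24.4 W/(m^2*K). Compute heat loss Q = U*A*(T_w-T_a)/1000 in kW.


Temperature difference dT = 27 - 17 = 10 K
Heat loss (W) = U * A * dT = 24.4 * 1968 * 10 = 480192 W
Convert to kW: 480192 / 1000 = 480.192 kW

480.192 kW


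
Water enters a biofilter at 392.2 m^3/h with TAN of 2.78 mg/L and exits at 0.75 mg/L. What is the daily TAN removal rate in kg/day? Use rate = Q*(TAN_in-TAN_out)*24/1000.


Concentration drop: TAN_in - TAN_out = 2.78 - 0.75 = 2.03 mg/L
Hourly TAN removed = Q * dTAN = 392.2 m^3/h * 2.03 mg/L = 796.166 g/h  (m^3/h * mg/L = g/h)
Daily TAN removed = 796.166 * 24 = 19107.984 g/day
Convert to kg/day: 19107.984 / 1000 = 19.107984 kg/day

19.107984 kg/day


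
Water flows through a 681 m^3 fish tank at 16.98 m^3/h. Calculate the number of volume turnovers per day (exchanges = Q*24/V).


Daily flow volume = 16.98 m^3/h * 24 h = 407.52 m^3/day
Exchanges = daily flow / tank volume = 407.52 / 681 = 0.598414 exchanges/day

0.598414 exchanges/day


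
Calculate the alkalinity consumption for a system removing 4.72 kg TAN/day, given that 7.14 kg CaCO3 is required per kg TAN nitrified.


Alkalinity factor: 7.14 kg CaCO3 consumed per kg TAN nitrified
alk = 4.72 kg TAN * 7.14 = 33.7008 kg CaCO3/day

33.7008 kg CaCO3/day


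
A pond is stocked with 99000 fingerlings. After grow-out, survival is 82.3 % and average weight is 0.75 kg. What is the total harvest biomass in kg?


Survivors = 99000 * 82.3/100 = 81477 fish
Harvest biomass = survivors * W_f = 81477 * 0.75 = 61107.75 kg

61107.75 kg


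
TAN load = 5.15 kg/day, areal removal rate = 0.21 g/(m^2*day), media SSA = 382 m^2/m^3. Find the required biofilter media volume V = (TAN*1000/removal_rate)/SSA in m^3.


A = 5.15*1000 / 0.21 = 24523.81 m^2
V = 24523.81 / 382 = 64.1985

64.1985 m^3


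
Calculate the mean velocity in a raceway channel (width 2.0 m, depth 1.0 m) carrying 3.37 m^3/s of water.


Cross-sectional area = W * d = 2.0 * 1.0 = 2 m^2
Velocity = Q / A = 3.37 / 2 = 1.685 m/s

1.685 m/s


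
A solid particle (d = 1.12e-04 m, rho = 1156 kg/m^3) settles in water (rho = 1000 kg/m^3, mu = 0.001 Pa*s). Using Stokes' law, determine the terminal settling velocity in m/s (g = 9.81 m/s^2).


Density difference: rho_p - rho_f = 1156 - 1000 = 156 kg/m^3
d^2 = (1.12e-04)^2 = 1.2544e-08 m^2
Numerator = (rho_p - rho_f) * g * d^2 = 156 * 9.81 * 1.2544e-08 = 1.9196836e-05
Denominator = 18 * mu = 18 * 0.001 = 0.018
v_s = 1.9196836e-05 / 0.018 = 0.00106649 m/s
Check: Re = rho_f * v_s * d / mu = 1000 * 0.00106649 * 1.12e-04 / 0.001 = 0.119 < 1, so Stokes' law applies.

0.00106649 m/s


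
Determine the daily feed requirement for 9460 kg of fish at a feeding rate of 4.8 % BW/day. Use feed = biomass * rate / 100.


Feeding rate fraction = 4.8% / 100 = 0.048
Daily feed = 9460 kg * 0.048 = 454.08 kg/day

454.08 kg/day


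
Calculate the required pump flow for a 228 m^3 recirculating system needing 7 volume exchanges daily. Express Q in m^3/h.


Daily recirculation volume = 228 m^3 * 7 = 1596 m^3/day
Flow rate Q = daily volume / 24 h = 1596 / 24 = 66.5 m^3/h

66.5 m^3/h


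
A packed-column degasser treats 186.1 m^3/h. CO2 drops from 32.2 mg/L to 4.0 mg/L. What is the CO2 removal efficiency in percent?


CO2_out / CO2_in = 4.0 / 32.2 = 0.1242236
Fraction remaining = 0.1242236
efficiency = (1 - 0.1242236) * 100 = 87.5776 %

87.5776 %


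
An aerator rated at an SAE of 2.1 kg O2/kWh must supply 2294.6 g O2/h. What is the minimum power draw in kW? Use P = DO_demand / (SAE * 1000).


SAE in g O2/kWh = 2.1 * 1000 = 2100 g/kWh
P = DO_demand / SAE_g = 2294.6 / 2100 = 1.09267 kW

1.09267 kW


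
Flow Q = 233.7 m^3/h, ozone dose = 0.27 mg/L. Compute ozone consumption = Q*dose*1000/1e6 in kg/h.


O3 demand (mg/h) = Q * dose * 1000 = 233.7 * 0.27 * 1000 = 63099 mg/h
Convert mg to kg: 63099 / 1e6 = 0.063099 kg/h

0.063099 kg/h


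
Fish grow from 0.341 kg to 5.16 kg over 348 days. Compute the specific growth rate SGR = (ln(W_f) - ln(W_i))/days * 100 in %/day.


ln(W_f) = ln(5.16) = 1.6409366
ln(W_i) = ln(0.341) = -1.0758728
ln(W_f) - ln(W_i) = 1.6409366 - -1.0758728 = 2.7168094
SGR = 2.7168094 / 348 * 100 = 0.780692 %/day

0.780692 %/day


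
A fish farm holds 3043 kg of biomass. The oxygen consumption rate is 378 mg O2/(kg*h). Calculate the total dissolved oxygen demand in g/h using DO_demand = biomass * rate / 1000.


Total O2 consumption (mg/h) = 3043 kg * 378 mg/(kg*h) = 1150254 mg/h
Convert to g/h: 1150254 / 1000 = 1150.254 g/h

1150.254 g/h


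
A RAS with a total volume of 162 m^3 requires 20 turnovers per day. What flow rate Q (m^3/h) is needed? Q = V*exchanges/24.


Daily recirculation volume = 162 m^3 * 20 = 3240 m^3/day
Flow rate Q = daily volume / 24 h = 3240 / 24 = 135 m^3/h

135 m^3/h


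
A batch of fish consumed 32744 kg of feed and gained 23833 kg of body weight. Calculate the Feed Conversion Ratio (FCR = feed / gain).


FCR = feed consumed / weight gained
FCR = 32744 kg / 23833 kg = 1.37389

1.37389


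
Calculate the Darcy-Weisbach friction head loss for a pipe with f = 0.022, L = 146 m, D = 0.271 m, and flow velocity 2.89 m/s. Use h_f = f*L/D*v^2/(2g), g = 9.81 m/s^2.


v^2 = 2.89^2 = 8.3521 m^2/s^2
L/D = 146/0.271 = 538.74539
h_f = f*(L/D)*v^2/(2g) = 0.022 * 538.74539 * 8.3521 / 19.62 = 5.04549 m

5.04549 m


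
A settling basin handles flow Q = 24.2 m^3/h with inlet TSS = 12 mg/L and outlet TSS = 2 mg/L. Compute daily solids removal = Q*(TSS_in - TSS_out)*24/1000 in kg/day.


Concentration drop: TSS_in - TSS_out = 12 - 2 = 10 mg/L
Hourly solids removed = Q * dTSS = 24.2 m^3/h * 10 mg/L = 242 g/h  (m^3/h * mg/L = g/h)
Daily solids removed = 242 * 24 = 5808 g/day
Convert g to kg: 5808 / 1000 = 5.808 kg/day

5.808 kg/day


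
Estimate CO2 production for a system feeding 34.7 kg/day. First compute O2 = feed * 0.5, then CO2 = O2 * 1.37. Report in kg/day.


O2 = 34.7 * 0.5 = 17.35
CO2 = 17.35 * 1.37 = 23.7695

23.7695 kg/day


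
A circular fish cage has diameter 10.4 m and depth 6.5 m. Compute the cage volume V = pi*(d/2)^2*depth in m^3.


r = d/2 = 10.4/2 = 5.2 m
Base area = pi*r^2 = pi*5.2^2 = 84.948665 m^2
Volume = 84.948665 * 6.5 = 552.166 m^3

552.166 m^3


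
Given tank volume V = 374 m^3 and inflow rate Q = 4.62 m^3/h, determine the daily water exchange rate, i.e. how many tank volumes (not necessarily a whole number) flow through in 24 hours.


Daily flow volume = 4.62 m^3/h * 24 h = 110.88 m^3/day
Exchanges = daily flow / tank volume = 110.88 / 374 = 0.296471 exchanges/day

0.296471 exchanges/day


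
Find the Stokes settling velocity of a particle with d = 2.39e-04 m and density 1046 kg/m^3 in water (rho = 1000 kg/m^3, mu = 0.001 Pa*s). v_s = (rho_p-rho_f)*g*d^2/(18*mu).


Density difference: rho_p - rho_f = 1046 - 1000 = 46 kg/m^3
d^2 = (2.39e-04)^2 = 5.7121e-08 m^2
Numerator = (rho_p - rho_f) * g * d^2 = 46 * 9.81 * 5.7121e-08 = 2.5776422e-05
Denominator = 18 * mu = 18 * 0.001 = 0.018
v_s = 2.5776422e-05 / 0.018 = 0.00143202 m/s
Check: Re = rho_f * v_s * d / mu = 1000 * 0.00143202 * 2.39e-04 / 0.001 = 0.342 < 1, so Stokes' law applies.

0.00143202 m/s


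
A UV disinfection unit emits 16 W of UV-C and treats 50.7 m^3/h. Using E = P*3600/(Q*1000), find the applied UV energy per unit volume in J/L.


Energy delivered per hour = 16 W * 3600 s = 57600 J/h
Volume treated per hour = 50.7 m^3/h * 1000 = 50700 L/h
dose = 57600 / 50700 = 1.13609 J/L

1.13609 J/L


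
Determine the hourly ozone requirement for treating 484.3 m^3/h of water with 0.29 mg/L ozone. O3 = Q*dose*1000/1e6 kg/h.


O3 demand (mg/h) = Q * dose * 1000 = 484.3 * 0.29 * 1000 = 140447 mg/h
Convert mg to kg: 140447 / 1e6 = 0.140447 kg/h

0.140447 kg/h


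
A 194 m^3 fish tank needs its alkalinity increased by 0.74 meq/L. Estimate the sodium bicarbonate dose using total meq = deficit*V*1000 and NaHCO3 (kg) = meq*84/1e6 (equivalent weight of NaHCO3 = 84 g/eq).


Tank volume in L = 194 m^3 * 1000 = 194000 L
Total meq required = 0.74 meq/L * 194000 L = 143560 meq
NaHCO3 mass = 143560 meq * 84 mg/meq / 1e6 = 12.059 kg

12.059 kg


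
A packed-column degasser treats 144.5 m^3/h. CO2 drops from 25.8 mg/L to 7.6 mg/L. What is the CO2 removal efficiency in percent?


CO2_out / CO2_in = 7.6 / 25.8 = 0.29457364
Fraction remaining = 0.29457364
efficiency = (1 - 0.29457364) * 100 = 70.5426 %

70.5426 %


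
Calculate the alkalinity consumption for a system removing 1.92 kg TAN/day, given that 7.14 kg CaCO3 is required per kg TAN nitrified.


Alkalinity factor: 7.14 kg CaCO3 consumed per kg TAN nitrified
alk = 1.92 kg TAN * 7.14 = 13.7088 kg CaCO3/day

13.7088 kg CaCO3/day


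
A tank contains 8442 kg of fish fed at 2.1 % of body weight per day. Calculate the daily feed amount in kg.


Feeding rate fraction = 2.1% / 100 = 0.021
Daily feed = 8442 kg * 0.021 = 177.282 kg/day

177.282 kg/day


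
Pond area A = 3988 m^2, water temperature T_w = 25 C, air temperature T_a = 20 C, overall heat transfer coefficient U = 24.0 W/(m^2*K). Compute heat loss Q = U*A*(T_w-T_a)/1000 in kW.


Temperature difference dT = 25 - 20 = 5 K
Heat loss (W) = U * A * dT = 24.0 * 3988 * 5 = 478560 W
Convert to kW: 478560 / 1000 = 478.56 kW

478.56 kW


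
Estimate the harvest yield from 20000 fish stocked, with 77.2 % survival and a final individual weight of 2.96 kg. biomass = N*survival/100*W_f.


Survivors = 20000 * 77.2/100 = 15440 fish
Harvest biomass = survivors * W_f = 15440 * 2.96 = 45702.4 kg

45702.4 kg


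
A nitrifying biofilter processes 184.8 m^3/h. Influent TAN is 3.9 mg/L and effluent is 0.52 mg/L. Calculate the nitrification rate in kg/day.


Concentration drop: TAN_in - TAN_out = 3.9 - 0.52 = 3.38 mg/L
Hourly TAN removed = Q * dTAN = 184.8 m^3/h * 3.38 mg/L = 624.624 g/h  (m^3/h * mg/L = g/h)
Daily TAN removed = 624.624 * 24 = 14990.976 g/day
Convert to kg/day: 14990.976 / 1000 = 14.990976 kg/day

14.990976 kg/day


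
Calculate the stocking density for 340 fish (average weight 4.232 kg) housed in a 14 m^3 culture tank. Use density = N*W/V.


Total biomass = 340 fish * 4.232 kg = 1438.88 kg
Density = total biomass / volume = 1438.88 / 14 = 102.777 kg/m^3

102.777 kg/m^3


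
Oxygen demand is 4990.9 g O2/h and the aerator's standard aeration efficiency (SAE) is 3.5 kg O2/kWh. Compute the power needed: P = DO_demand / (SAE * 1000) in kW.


SAE in g O2/kWh = 3.5 * 1000 = 3500 g/kWh
P = DO_demand / SAE_g = 4990.9 / 3500 = 1.42597 kW

1.42597 kW


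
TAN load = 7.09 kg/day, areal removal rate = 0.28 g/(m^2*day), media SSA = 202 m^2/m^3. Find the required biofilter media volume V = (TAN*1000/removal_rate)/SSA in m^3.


A = 7.09*1000 / 0.28 = 25321.429 m^2
V = 25321.429 / 202 = 125.354

125.354 m^3


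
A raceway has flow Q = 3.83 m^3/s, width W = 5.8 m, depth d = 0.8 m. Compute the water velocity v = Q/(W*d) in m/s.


Cross-sectional area = W * d = 5.8 * 0.8 = 4.64 m^2
Velocity = Q / A = 3.83 / 4.64 = 0.825431 m/s

0.825431 m/s


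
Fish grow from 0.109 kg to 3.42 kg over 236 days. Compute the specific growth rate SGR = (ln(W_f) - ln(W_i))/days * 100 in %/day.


ln(W_f) = ln(3.42) = 1.2296406
ln(W_i) = ln(0.109) = -2.2164074
ln(W_f) - ln(W_i) = 1.2296406 - -2.2164074 = 3.446048
SGR = 3.446048 / 236 * 100 = 1.46019 %/day

1.46019 %/day


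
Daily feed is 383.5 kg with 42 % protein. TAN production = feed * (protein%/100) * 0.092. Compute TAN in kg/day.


Protein in feed = 383.5 * 42/100 = 161.07 kg/day
TAN = protein * 0.092 = 161.07 * 0.092 = 14.81844 kg/day

14.81844 kg/day


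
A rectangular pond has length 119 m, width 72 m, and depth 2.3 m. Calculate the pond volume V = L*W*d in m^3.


Base area = L * W = 119 * 72 = 8568 m^2
Volume = area * depth = 8568 * 2.3 = 19706.4 m^3

19706.4 m^3


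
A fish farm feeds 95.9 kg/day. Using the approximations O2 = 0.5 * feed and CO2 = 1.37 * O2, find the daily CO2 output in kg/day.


O2 = 95.9 * 0.5 = 47.95
CO2 = 47.95 * 1.37 = 65.6915

65.6915 kg/day


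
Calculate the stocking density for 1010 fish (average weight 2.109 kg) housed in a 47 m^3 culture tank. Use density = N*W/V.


Total biomass = 1010 fish * 2.109 kg = 2130.09 kg
Density = total biomass / volume = 2130.09 / 47 = 45.3211 kg/m^3

45.3211 kg/m^3


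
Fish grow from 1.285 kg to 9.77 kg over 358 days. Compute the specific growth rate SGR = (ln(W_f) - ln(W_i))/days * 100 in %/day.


ln(W_f) = ln(9.77) = 2.2793165
ln(W_i) = ln(1.285) = 0.25075872
ln(W_f) - ln(W_i) = 2.2793165 - 0.25075872 = 2.0285578
SGR = 2.0285578 / 358 * 100 = 0.566636 %/day

0.566636 %/day


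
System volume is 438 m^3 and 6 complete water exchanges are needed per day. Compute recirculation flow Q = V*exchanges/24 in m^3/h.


Daily recirculation volume = 438 m^3 * 6 = 2628 m^3/day
Flow rate Q = daily volume / 24 h = 2628 / 24 = 109.5 m^3/h

109.5 m^3/h


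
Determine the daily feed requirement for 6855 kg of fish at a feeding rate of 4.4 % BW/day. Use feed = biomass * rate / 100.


Feeding rate fraction = 4.4% / 100 = 0.044
Daily feed = 6855 kg * 0.044 = 301.62 kg/day

301.62 kg/day


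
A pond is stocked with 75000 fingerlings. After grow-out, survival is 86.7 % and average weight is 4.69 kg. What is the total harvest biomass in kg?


Survivors = 75000 * 86.7/100 = 65025 fish
Harvest biomass = survivors * W_f = 65025 * 4.69 = 304967.25 kg

304967.25 kg


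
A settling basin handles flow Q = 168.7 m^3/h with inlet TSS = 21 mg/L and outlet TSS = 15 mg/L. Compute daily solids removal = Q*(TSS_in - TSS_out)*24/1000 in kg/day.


Concentration drop: TSS_in - TSS_out = 21 - 15 = 6 mg/L
Hourly solids removed = Q * dTSS = 168.7 m^3/h * 6 mg/L = 1012.2 g/h  (m^3/h * mg/L = g/h)
Daily solids removed = 1012.2 * 24 = 24292.8 g/day
Convert g to kg: 24292.8 / 1000 = 24.2928 kg/day

24.2928 kg/day


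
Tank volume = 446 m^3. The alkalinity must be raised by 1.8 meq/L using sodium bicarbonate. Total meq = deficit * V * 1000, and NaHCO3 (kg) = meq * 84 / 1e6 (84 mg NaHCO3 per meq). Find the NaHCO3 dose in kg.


Tank volume in L = 446 m^3 * 1000 = 446000 L
Total meq required = 1.8 meq/L * 446000 L = 802800 meq
NaHCO3 mass = 802800 meq * 84 mg/meq / 1e6 = 67.4352 kg

67.4352 kg


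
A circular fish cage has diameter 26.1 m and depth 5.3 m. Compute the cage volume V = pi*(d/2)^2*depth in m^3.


r = d/2 = 26.1/2 = 13.05 m
Base area = pi*r^2 = pi*13.05^2 = 535.02108 m^2
Volume = 535.02108 * 5.3 = 2835.61 m^3

2835.61 m^3


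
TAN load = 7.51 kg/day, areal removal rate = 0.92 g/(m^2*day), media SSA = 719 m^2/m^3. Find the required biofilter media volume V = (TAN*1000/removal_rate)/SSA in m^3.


A = 7.51*1000 / 0.92 = 8163.0435 m^2
V = 8163.0435 / 719 = 11.3533

11.3533 m^3


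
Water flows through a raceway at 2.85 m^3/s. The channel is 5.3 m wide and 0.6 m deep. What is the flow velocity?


Cross-sectional area = W * d = 5.3 * 0.6 = 3.18 m^2
Velocity = Q / A = 2.85 / 3.18 = 0.896226 m/s

0.896226 m/s


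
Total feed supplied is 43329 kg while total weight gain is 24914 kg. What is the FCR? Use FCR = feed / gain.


FCR = feed consumed / weight gained
FCR = 43329 kg / 24914 kg = 1.73914

1.73914


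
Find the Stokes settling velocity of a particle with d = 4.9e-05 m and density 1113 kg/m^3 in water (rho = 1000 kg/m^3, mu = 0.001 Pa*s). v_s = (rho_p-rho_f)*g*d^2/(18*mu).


Density difference: rho_p - rho_f = 1113 - 1000 = 113 kg/m^3
d^2 = (4.9e-05)^2 = 2.401e-09 m^2
Numerator = (rho_p - rho_f) * g * d^2 = 113 * 9.81 * 2.401e-09 = 2.6615805e-06
Denominator = 18 * mu = 18 * 0.001 = 0.018
v_s = 2.6615805e-06 / 0.018 = 1.47866e-04 m/s
Check: Re = rho_f * v_s * d / mu = 1000 * 1.47866e-04 * 4.9e-05 / 0.001 = 0.00725 < 1, so Stokes' law applies.

1.47866e-04 m/s


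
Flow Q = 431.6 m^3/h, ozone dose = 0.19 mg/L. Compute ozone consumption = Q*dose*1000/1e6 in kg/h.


O3 demand (mg/h) = Q * dose * 1000 = 431.6 * 0.19 * 1000 = 82004 mg/h
Convert mg to kg: 82004 / 1e6 = 0.082004 kg/h

0.082004 kg/h


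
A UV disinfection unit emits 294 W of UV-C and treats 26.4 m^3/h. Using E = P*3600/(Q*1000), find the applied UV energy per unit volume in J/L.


Energy delivered per hour = 294 W * 3600 s = 1058400 J/h
Volume treated per hour = 26.4 m^3/h * 1000 = 26400 L/h
dose = 1058400 / 26400 = 40.0909 J/L

40.0909 J/L


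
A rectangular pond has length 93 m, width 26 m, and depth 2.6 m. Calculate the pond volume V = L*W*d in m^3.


Base area = L * W = 93 * 26 = 2418 m^2
Volume = area * depth = 2418 * 2.6 = 6286.8 m^3

6286.8 m^3


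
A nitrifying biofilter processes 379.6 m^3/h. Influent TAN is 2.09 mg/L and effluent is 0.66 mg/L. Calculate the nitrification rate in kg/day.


Concentration drop: TAN_in - TAN_out = 2.09 - 0.66 = 1.43 mg/L
Hourly TAN removed = Q * dTAN = 379.6 m^3/h * 1.43 mg/L = 542.828 g/h  (m^3/h * mg/L = g/h)
Daily TAN removed = 542.828 * 24 = 13027.872 g/day
Convert to kg/day: 13027.872 / 1000 = 13.027872 kg/day

13.027872 kg/day


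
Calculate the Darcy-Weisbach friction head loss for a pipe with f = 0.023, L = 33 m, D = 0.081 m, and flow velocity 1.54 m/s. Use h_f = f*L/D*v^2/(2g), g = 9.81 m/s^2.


v^2 = 1.54^2 = 2.3716 m^2/s^2
L/D = 33/0.081 = 407.40741
h_f = f*(L/D)*v^2/(2g) = 0.023 * 407.40741 * 2.3716 / 19.62 = 1.13266 m

1.13266 m


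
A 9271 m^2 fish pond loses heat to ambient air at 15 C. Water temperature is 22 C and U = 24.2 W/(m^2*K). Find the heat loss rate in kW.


Temperature difference dT = 22 - 15 = 7 K
Heat loss (W) = U * A * dT = 24.2 * 9271 * 7 = 1570507.4 W
Convert to kW: 1570507.4 / 1000 = 1570.5074 kW

1570.5074 kW


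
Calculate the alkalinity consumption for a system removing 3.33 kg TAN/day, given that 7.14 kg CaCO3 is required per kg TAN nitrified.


Alkalinity factor: 7.14 kg CaCO3 consumed per kg TAN nitrified
alk = 3.33 kg TAN * 7.14 = 23.7762 kg CaCO3/day

23.7762 kg CaCO3/day


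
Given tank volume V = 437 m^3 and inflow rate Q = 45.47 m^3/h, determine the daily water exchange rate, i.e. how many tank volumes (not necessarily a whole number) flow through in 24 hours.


Daily flow volume = 45.47 m^3/h * 24 h = 1091.28 m^3/day
Exchanges = daily flow / tank volume = 1091.28 / 437 = 2.49721 exchanges/day

2.49721 exchanges/day


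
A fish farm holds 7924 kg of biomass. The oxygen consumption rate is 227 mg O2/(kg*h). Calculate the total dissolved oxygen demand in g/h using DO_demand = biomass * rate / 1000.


Total O2 consumption (mg/h) = 7924 kg * 227 mg/(kg*h) = 1798748 mg/h
Convert to g/h: 1798748 / 1000 = 1798.748 g/h

1798.748 g/h


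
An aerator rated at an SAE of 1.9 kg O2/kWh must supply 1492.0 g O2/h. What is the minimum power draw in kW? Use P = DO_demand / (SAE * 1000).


SAE in g O2/kWh = 1.9 * 1000 = 1900 g/kWh
P = DO_demand / SAE_g = 1492.0 / 1900 = 0.785263 kW

0.785263 kW


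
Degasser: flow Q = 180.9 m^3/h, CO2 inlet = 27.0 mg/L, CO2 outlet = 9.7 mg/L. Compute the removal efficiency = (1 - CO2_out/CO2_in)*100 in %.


CO2_out / CO2_in = 9.7 / 27.0 = 0.35925926
Fraction remaining = 0.35925926
efficiency = (1 - 0.35925926) * 100 = 64.0741 %

64.0741 %


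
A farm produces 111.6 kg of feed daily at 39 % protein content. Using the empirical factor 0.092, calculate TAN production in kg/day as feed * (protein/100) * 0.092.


Protein in feed = 111.6 * 39/100 = 43.524 kg/day
TAN = protein * 0.092 = 43.524 * 0.092 = 4.004208 kg/day

4.004208 kg/day


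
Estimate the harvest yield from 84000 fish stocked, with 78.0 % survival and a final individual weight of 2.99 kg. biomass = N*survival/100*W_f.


Survivors = 84000 * 78.0/100 = 65520 fish
Harvest biomass = survivors * W_f = 65520 * 2.99 = 195904.8 kg

195904.8 kg


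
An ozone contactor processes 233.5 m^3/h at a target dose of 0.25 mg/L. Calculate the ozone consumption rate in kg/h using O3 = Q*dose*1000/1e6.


O3 demand (mg/h) = Q * dose * 1000 = 233.5 * 0.25 * 1000 = 58375 mg/h
Convert mg to kg: 58375 / 1e6 = 0.058375 kg/h

0.058375 kg/h


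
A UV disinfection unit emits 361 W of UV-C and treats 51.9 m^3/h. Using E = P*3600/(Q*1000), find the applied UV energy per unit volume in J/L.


Energy delivered per hour = 361 W * 3600 s = 1299600 J/h
Volume treated per hour = 51.9 m^3/h * 1000 = 51900 L/h
dose = 1299600 / 51900 = 25.0405 J/L

25.0405 J/L


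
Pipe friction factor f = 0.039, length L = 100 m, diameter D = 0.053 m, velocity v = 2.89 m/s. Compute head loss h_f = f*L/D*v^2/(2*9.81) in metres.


v^2 = 2.89^2 = 8.3521 m^2/s^2
L/D = 100/0.053 = 1886.7925
h_f = f*(L/D)*v^2/(2g) = 0.039 * 1886.7925 * 8.3521 / 19.62 = 31.3246 m

31.3246 m
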